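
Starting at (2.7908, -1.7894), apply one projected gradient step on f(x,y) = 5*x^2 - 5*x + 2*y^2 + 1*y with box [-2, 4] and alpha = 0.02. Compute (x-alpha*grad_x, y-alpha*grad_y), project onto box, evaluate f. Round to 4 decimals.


Step 1: Compute gradient at (2.7908, -1.7894).
grad_x = 2*5*2.7908 - 5 = 22.908
grad_y = 2*2*-1.7894 + 1 = -6.1576
Step 2: Gradient step.
x_raw = 2.7908 - 0.02*22.908 = 2.3326
y_raw = -1.7894 - 0.02*-6.1576 = -1.6662
Step 3: Project onto [-2, 4].
x_proj = clip(2.3326) = 2.3326
y_proj = clip(-1.6662) = -1.6662
Step 4: Evaluate f.
f(2.3326, -1.6662) = 19.4294


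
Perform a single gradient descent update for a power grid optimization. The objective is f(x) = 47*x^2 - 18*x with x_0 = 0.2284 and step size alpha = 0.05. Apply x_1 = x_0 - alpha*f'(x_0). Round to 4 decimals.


We compute the gradient at x_0 and apply the update.
f'(x) = 94*x - 18
f'(0.2284) = 94*0.2284 - 18 = 3.4696
x_1 = 0.2284 - 0.05*3.4696 = 0.0549


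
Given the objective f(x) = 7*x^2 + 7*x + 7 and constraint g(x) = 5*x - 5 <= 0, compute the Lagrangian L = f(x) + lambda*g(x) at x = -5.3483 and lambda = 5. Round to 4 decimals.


Step 1: Evaluate f(x).
f(-5.3483) = 7*(-5.3483)^2 + 7*(-5.3483) + 7 = 169.7921
Step 2: Evaluate g(x).
g(-5.3483) = 5*-5.3483 - 5 = -31.7415
Step 3: Compute Lagrangian.
L = 169.7921 + 5*-31.7415 = 11.0846


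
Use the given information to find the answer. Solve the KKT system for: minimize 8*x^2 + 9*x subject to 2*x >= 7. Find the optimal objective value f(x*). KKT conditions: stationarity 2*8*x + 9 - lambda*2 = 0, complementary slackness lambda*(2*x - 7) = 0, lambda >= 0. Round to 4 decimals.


Step 1: Try lambda = 0 (constraint inactive).
x_unc = -9/(2*8) = -0.5625
Check: 2*-0.5625 = -1.125 < 7 -- violated!
Step 2: Constraint must be active: 2*x = 7
x* = 7/2 = 3.5
lambda = (2*8*3.5 + 9)/2 = 32.5
Step 3: Compute optimal value.
f(x*) = 8*3.5^2 + 9*3.5 = 129.5


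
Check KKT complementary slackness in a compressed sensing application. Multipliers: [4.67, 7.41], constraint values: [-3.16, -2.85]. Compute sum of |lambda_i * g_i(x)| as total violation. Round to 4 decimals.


KKT complementary slackness check:
lambda_1 * g_1 = 4.67 * -3.16 = -14.7572
lambda_2 * g_2 = 7.41 * -2.85 = -21.1185
Total violation = 14.7572 + 21.1185 = 35.8757


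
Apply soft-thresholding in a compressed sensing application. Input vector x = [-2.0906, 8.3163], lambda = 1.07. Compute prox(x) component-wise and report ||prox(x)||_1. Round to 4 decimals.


Soft-thresholding with lambda = 1.07:
prox(-2.0906) = sign(-2.0906)*max(|-2.0906| - 1.07, 0) = -1.0206
prox(8.3163) = sign(8.3163)*max(|8.3163| - 1.07, 0) = 7.2463
prox(x) = [-1.0206, 7.2463]
||prox(x)||_1 = 1.0206 + 7.2463 = 8.2669


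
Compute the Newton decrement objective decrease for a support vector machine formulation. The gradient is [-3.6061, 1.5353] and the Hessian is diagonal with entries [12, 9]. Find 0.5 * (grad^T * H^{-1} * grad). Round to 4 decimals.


Step 1: H is diagonal, so H^(-1) * g = [-0.3005, 0.1706].
Step 2: g^T H^(-1) g = sum_i g_i^2 / H_ii
  = (-3.6061)^2/12 + (1.5353)^2/9
  = 1.0837 + 0.2619 = 1.3456
Step 3: Objective decrease = 0.5 * g^T H^(-1) g = 0.6728


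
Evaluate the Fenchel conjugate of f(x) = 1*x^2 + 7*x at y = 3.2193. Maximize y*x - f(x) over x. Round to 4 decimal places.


f*(y) = sup_x {y*x - a*x^2 - b*x} = sup_x {(y-b)*x - a*x^2}
FOC: (y - b) - 2a*x = 0 => x* = (y - b)/(2a)
x* = (3.2193 - 7)/(2*1) = -1.8904
f*(3.2193) = (y-b)^2/(4a) = (3.2193 - 7)^2/(4*1)
= 14.2937/4 = 3.5734


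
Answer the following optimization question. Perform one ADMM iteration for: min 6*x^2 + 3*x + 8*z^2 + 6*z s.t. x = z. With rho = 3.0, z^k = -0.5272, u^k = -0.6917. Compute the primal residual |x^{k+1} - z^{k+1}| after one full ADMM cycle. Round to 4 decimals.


ADMM iteration with rho = 3.0, z^k = -0.5272, u^k = -0.6917
Step 1: x-update.
Minimize 6*x^2 + 3*x + (3.0/2)*(x + 0.5272 - 0.6917)^2
FOC: (2*6 + 3.0)*x = -3 + 3.0*(-0.5272 + 0.6917)
x^{k+1} = -0.1671
Step 2: z-update.
Minimize 8*z^2 + 6*z + (3.0/2)*(-0.1671 - z - 0.6917)^2
FOC: (2*8 + 3.0)*z = -6 + 3.0*(-0.1671 - 0.6917)
z^{k+1} = -0.4514
Step 3: u-update.
u^{k+1} = -0.6917 - 0.1671 + 0.4514 = -0.4074
Step 4: Primal residual = |-0.1671 + 0.4514| = 0.2843


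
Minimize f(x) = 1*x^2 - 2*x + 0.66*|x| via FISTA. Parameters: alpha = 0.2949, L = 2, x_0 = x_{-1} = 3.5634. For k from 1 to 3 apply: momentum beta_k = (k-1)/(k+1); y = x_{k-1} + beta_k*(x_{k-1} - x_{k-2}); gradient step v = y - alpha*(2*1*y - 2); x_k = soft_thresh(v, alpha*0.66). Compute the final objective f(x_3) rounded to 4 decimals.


FISTA on f(x) = 1*x^2 - 2*x + 0.66*|x|
L = 2, alpha = 0.2949
Iteration 1: beta = 0.0, y = 3.5634 + 0.0*(3.5634 - 3.5634) = 3.5634
  grad(y) = 5.1268, v = y - alpha*grad = 2.0515
  prox(v) = soft_thresh(2.0515, 0.1946) = 1.8569
Iteration 2: beta = 0.3333, y = 1.8569 + 0.3333*(1.8569 - 3.5634) = 1.288
  grad(y) = 0.5761, v = y - alpha*grad = 1.1182
  prox(v) = soft_thresh(1.1182, 0.1946) = 0.9235
Iteration 3: beta = 0.5, y = 0.9235 + 0.5*(0.9235 - 1.8569) = 0.4568
  grad(y) = -1.0863, v = y - alpha*grad = 0.7772
  prox(v) = soft_thresh(0.7772, 0.1946) = 0.5826
f(x_3) = 1*0.5826^2 - 2*0.5826 + 0.66*|0.5826| = -0.4413


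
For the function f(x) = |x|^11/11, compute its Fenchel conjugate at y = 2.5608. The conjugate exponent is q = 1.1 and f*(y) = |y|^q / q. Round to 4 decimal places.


The conjugate exponent q satisfies 1/p + 1/q = 1.
p = 11, so q = 11/(11 - 1) = 1.1
|y|^q = 2.5608^1.1 = 2.8133
f*(2.5608) = 2.8133 / 1.1 = 2.5575


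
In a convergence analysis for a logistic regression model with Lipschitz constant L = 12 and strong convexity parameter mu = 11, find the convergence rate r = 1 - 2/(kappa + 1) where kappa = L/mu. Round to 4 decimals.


Step 1: Compute the condition number.
kappa = L/mu = 12/11 = 1.0909
Step 2: Compute the convergence rate.
r = 1 - 2/(kappa + 1) = 1 - 2*mu/(L + mu) = (L - mu)/(L + mu) = 1/23 = 0.0435


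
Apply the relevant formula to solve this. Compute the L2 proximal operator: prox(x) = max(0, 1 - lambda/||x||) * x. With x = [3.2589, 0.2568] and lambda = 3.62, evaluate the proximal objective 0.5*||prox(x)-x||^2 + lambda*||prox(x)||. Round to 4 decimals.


Step 1: Compute ||x||.
||x|| = 3.269
Step 2: Compute scaling factor.
scale = max(0, 1 - 3.62/3.269) = 0.0
Step 3: prox(x) = [0.0, 0.0]
||prox(x)|| = 0.0
Step 4: Proximal objective.
0.5*||prox-x||^2 = 5.3432
lambda*||prox|| = 0.0
Total = 5.3432


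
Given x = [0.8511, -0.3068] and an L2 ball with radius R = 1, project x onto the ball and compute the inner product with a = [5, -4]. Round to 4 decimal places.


Step 1: Compute ||x|| (intermediates to 6 decimals).
||x|| = sqrt(0.8511^2 + (-0.3068)^2) = 0.904708
Step 2: Project.
Since ||x|| <= R, proj = x (no scaling needed).
proj(x) = [0.8511, -0.3068]
Step 3: Dot product.
a^T * proj(x) = 5*0.8511 - 4*(-0.3068) = 5.4827


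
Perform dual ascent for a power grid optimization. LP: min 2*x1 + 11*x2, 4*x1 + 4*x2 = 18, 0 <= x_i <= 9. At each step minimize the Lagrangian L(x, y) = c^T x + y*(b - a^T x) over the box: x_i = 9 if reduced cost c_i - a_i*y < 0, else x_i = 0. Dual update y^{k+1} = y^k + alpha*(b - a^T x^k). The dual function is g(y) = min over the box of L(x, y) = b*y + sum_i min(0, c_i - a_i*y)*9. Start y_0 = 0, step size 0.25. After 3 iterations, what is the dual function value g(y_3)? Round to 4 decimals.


Dual ascent for LP: min 2*x1 + 11*x2, 4*x1 + 4*x2 = 18, 0 <= x_i <= 9
Step 1: y^k = 0.0, reduced costs: (2.0, 11.0)
  x^k = (0.0, 0.0), subgradient = b - a^T x = 18.0
  y^{k+1} = 0.0 + 0.25*18.0 = 4.5
Step 2: y^k = 4.5, reduced costs: (-16.0, -7.0)
  x^k = (9.0, 9.0), subgradient = b - a^T x = -54.0
  y^{k+1} = 4.5 + 0.25*-54.0 = -9.0
Step 3: y^k = -9.0, reduced costs: (38.0, 47.0)
  x^k = (0.0, 0.0), subgradient = b - a^T x = 18.0
  y^{k+1} = -9.0 + 0.25*18.0 = -4.5
Dual objective at y_3 = -4.5: reduced costs (20.0, 29.0), box minimizer x = (0.0, 0.0)
g(y_3) = b*y + (c1 - a1*y)*x1 + (c2 - a2*y)*x2 = 18*(-4.5) + 20.0*0.0 + 29.0*0.0 = -81.0 + 0.0 + 0.0 = -81.0


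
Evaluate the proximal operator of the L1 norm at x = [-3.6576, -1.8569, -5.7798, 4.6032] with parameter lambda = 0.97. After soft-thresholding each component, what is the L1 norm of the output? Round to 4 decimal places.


Soft-thresholding with lambda = 0.97:
prox(-3.6576) = sign(-3.6576)*max(|-3.6576| - 0.97, 0) = -2.6876
prox(-1.8569) = sign(-1.8569)*max(|-1.8569| - 0.97, 0) = -0.8869
prox(-5.7798) = sign(-5.7798)*max(|-5.7798| - 0.97, 0) = -4.8098
prox(4.6032) = sign(4.6032)*max(|4.6032| - 0.97, 0) = 3.6332
prox(x) = [-2.6876, -0.8869, -4.8098, 3.6332]
||prox(x)||_1 = 2.6876 + 0.8869 + 4.8098 + 3.6332 = 12.0175


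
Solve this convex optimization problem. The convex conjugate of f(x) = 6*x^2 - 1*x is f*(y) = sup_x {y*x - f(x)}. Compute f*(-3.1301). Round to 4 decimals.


f*(y) = sup_x {y*x - a*x^2 - b*x} = sup_x {(y-b)*x - a*x^2}
FOC: (y - b) - 2a*x = 0 => x* = (y - b)/(2a)
x* = (-3.1301 + 1)/(2*6) = -0.1775
f*(-3.1301) = (y-b)^2/(4a) = (-3.1301 + 1)^2/(4*6)
= 4.5373/24 = 0.1891


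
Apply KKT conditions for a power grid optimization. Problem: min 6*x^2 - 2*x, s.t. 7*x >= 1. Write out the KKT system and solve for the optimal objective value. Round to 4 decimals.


Step 1: Try lambda = 0 (constraint inactive).
Stationarity: 2*6*x - 2 = 0
x* = 2/(2*6) = 1/6 = 0.1667 (rounded; the exact value 1/6 is used below)
Check constraint: 7*0.1667 = 1.1669 >= 1 -- satisfied.
Step 2: Compute optimal value.
f(x*) = 6*(1/6)^2 - 2*(1/6) = -0.1667


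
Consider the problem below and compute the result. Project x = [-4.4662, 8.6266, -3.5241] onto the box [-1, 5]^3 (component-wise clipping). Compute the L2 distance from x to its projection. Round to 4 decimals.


Project each component onto [-1, 5].
clip(-4.4662) = -1.0, clip(8.6266) = 5.0, clip(-3.5241) = -1.0
Projection = [-1.0, 5.0, -1.0]
Squared diffs: [12.0145, 13.1522, 6.3711]
Distance = sqrt(31.5378) = 5.6159


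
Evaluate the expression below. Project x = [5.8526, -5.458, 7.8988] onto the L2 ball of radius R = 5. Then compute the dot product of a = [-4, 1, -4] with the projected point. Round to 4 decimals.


Step 1: Compute ||x|| (intermediates to 6 decimals).
||x|| = sqrt(5.8526^2 + (-5.458)^2 + 7.8988^2) = 11.244276
Step 2: Project.
Since ||x|| > R, scale = R/||x|| = 5/11.244276 = 0.444671, proj(x) = scale * x
proj(x) = [2.602481, -2.427014, 3.512367]
Step 3: Dot product.
a^T * proj(x) = -4*2.602481 + 1*(-2.427014) - 4*3.512367 = -26.8864


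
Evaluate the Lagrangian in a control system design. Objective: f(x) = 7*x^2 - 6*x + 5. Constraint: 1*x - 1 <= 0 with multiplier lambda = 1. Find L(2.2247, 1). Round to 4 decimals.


Step 1: Evaluate f(x).
f(2.2247) = 7*2.2247^2 - 6*2.2247 + 5 = 26.2968
Step 2: Evaluate g(x).
g(2.2247) = 1*2.2247 - 1 = 1.2247
Step 3: Compute Lagrangian.
L = 26.2968 + 1*1.2247 = 27.5215


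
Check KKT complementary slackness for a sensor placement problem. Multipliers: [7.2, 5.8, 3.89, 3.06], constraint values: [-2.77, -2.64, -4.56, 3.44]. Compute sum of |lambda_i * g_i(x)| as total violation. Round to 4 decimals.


KKT complementary slackness check:
lambda_1 * g_1 = 7.2 * -2.77 = -19.944
lambda_2 * g_2 = 5.8 * -2.64 = -15.312
lambda_3 * g_3 = 3.89 * -4.56 = -17.7384
lambda_4 * g_4 = 3.06 * 3.44 = 10.5264
Total violation = 19.944 + 15.312 + 17.7384 + 10.5264 = 63.5208


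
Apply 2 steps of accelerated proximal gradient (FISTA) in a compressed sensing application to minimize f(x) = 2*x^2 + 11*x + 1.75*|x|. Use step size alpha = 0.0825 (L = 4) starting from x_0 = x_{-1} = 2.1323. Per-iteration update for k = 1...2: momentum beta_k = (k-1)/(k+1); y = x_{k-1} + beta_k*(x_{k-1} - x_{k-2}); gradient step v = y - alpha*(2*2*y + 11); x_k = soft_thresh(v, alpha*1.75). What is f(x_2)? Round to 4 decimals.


FISTA on f(x) = 2*x^2 + 11*x + 1.75*|x|
L = 4, alpha = 0.0825
Iteration 1: beta = 0.0, y = 2.1323 + 0.0*(2.1323 - 2.1323) = 2.1323
  grad(y) = 19.5292, v = y - alpha*grad = 0.5211
  prox(v) = soft_thresh(0.5211, 0.1444) = 0.3768
Iteration 2: beta = 0.3333, y = 0.3768 + 0.3333*(0.3768 - 2.1323) = -0.2084
  grad(y) = 10.1664, v = y - alpha*grad = -1.0471
  prox(v) = soft_thresh(-1.0471, 0.1444) = -0.9028
f(x_2) = 2*(-0.9028)^2 + 11*(-0.9028) + 1.75*|-0.9028| = -6.7206


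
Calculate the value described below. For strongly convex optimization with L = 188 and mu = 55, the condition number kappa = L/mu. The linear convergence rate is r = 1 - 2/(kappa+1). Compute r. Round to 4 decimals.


Step 1: Compute the condition number.
kappa = L/mu = 188/55 = 3.4182
Step 2: Compute the convergence rate.
r = 1 - 2/(kappa + 1) = 1 - 2*mu/(L + mu) = (L - mu)/(L + mu) = 133/243 = 0.5473


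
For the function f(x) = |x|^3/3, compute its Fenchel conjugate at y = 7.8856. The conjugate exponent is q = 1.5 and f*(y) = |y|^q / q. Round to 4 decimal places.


The conjugate exponent q satisfies 1/p + 1/q = 1.
p = 3, so q = 3/(3 - 1) = 1.5
|y|^q = 7.8856^1.5 = 22.1438
f*(7.8856) = 22.1438 / 1.5 = 14.7625


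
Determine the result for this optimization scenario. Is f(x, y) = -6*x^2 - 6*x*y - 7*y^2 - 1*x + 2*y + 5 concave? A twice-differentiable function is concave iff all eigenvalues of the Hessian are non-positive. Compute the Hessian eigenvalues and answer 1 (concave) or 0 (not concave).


The Hessian of f(x,y) = -6*x^2 - 6*x*y - 7*y^2 - 1*x + 2*y + 5 is:
H = [[-12, -6], [-6, -14]]
Trace = -12 - 14 = -26
Determinant = -12*-14 - (-6)^2 = 132
Discriminant = (-26)^2 - 4*132 = 148.0
Eigenvalues: lambda_1 = -19.0828, lambda_2 = -6.9172
The function is concave.

1


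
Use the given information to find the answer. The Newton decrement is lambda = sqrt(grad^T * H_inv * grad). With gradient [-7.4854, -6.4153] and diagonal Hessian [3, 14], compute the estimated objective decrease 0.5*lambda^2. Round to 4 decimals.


Step 1: H is diagonal, so H^(-1) * g = [-2.4951, -0.4582].
Step 2: g^T H^(-1) g = sum_i g_i^2 / H_ii
  = (-7.4854)^2/3 + (-6.4153)^2/14
  = 18.6771 + 2.9397 = 21.6168
Step 3: Objective decrease = 0.5 * g^T H^(-1) g = 10.8084


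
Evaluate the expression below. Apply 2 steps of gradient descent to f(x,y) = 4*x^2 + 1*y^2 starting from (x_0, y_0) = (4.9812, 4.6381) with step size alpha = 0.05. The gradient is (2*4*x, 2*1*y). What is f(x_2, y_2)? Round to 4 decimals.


Gradient descent on f(x,y) = 4*x^2 + 1*y^2.
Starting point: (4.9812, 4.6381), alpha = 0.05
Step 1: grad_x = 2*4*4.9812 = 39.8496, grad_y = 2*1*4.6381 = 9.2762
  x_1 = 4.9812 - 0.05*39.8496 = 2.9887
  y_1 = 4.6381 - 0.05*9.2762 = 4.1743
Step 2: grad_x = 2*4*2.9887 = 23.9098, grad_y = 2*1*4.1743 = 8.3486
  x_2 = 2.9887 - 0.05*23.9098 = 1.7932
  y_2 = 4.1743 - 0.05*8.3486 = 3.7569
f(1.7932, 3.7569) = 4*1.7932^2 + 1*3.7569^2 = 26.9767


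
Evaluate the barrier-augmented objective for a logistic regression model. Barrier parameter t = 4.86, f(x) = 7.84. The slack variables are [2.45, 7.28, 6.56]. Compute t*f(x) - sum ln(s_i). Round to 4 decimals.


Step 1: Compute log-barrier.
ln values: [0.8961, 1.9851, 1.881]
phi = -(0.8961 + 1.9851 + 1.881) = -4.7622
Step 2: Compute augmented objective.
t*f(x) = 4.86*7.84 = 38.1024
Total = 38.1024 - 4.7622 = 33.3402


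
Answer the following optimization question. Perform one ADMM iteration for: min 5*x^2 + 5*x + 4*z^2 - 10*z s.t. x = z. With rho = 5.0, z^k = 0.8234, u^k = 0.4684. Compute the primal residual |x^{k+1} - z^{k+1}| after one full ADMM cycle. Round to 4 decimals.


ADMM iteration with rho = 5.0, z^k = 0.8234, u^k = 0.4684
Step 1: x-update.
Minimize 5*x^2 + 5*x + (5.0/2)*(x - 0.8234 + 0.4684)^2
FOC: (2*5 + 5.0)*x = -5 + 5.0*(0.8234 - 0.4684)
x^{k+1} = -0.215
Step 2: z-update.
Minimize 4*z^2 - 10*z + (5.0/2)*(-0.215 - z + 0.4684)^2
FOC: (2*4 + 5.0)*z = 10 + 5.0*(-0.215 + 0.4684)
z^{k+1} = 0.8667
Step 3: u-update.
u^{k+1} = 0.4684 - 0.215 - 0.8667 = -0.6133
Step 4: Primal residual = |-0.215 - 0.8667| = 1.0817


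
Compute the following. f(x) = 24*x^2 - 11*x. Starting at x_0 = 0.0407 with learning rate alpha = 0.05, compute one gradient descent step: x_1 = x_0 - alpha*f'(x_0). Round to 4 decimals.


We compute the gradient at x_0 and apply the update.
f'(x) = 48*x - 11
f'(0.0407) = 48*0.0407 - 11 = -9.0464
x_1 = 0.0407 - 0.05*-9.0464 = 0.493


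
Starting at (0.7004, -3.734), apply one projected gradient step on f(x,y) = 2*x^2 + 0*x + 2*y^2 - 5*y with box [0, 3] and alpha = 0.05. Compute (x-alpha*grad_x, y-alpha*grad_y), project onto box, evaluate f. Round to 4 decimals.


Step 1: Compute gradient at (0.7004, -3.734).
grad_x = 2*2*0.7004 + 0 = 2.8016
grad_y = 2*2*-3.734 - 5 = -19.936
Step 2: Gradient step.
x_raw = 0.7004 - 0.05*2.8016 = 0.5603
y_raw = -3.734 - 0.05*-19.936 = -2.7372
Step 3: Project onto [0, 3].
x_proj = clip(0.5603) = 0.5603
y_proj = clip(-2.7372) = 0.0
Step 4: Evaluate f.
f(0.5603, 0.0) = 0.6279


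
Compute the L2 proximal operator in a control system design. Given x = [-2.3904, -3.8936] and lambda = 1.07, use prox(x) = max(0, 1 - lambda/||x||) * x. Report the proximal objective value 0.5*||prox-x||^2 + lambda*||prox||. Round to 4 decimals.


Step 1: Compute ||x||.
||x|| = 4.5688
Step 2: Compute scaling factor.
scale = max(0, 1 - 1.07/4.5688) = 0.7658
Step 3: prox(x) = [-1.8306, -2.9817]
||prox(x)|| = 3.4988
Step 4: Proximal objective.
0.5*||prox-x||^2 = 0.5725
lambda*||prox|| = 3.7437
Total = 4.3162


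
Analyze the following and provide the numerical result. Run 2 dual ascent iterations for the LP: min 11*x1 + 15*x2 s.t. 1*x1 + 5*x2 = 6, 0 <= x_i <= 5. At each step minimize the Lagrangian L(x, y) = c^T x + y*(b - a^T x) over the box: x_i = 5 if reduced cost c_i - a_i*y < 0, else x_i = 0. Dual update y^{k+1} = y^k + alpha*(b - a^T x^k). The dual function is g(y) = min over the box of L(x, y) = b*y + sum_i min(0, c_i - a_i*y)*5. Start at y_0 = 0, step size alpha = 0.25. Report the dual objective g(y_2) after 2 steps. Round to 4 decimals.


Dual ascent for LP: min 11*x1 + 15*x2, 1*x1 + 5*x2 = 6, 0 <= x_i <= 5
Step 1: y^k = 0.0, reduced costs: (11.0, 15.0)
  x^k = (0.0, 0.0), subgradient = b - a^T x = 6.0
  y^{k+1} = 0.0 + 0.25*6.0 = 1.5
Step 2: y^k = 1.5, reduced costs: (9.5, 7.5)
  x^k = (0.0, 0.0), subgradient = b - a^T x = 6.0
  y^{k+1} = 1.5 + 0.25*6.0 = 3.0
Dual objective at y_2 = 3.0: reduced costs (8.0, 0.0), box minimizer x = (0.0, 0.0)
g(y_2) = b*y + (c1 - a1*y)*x1 + (c2 - a2*y)*x2 = 6*3.0 + 8.0*0.0 + 0.0*0.0 = 18.0 + 0.0 + 0.0 = 18.0


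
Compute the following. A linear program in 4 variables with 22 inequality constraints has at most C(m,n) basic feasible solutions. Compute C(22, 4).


Each vertex corresponds to some choice of n active constraints out of m, so the number of vertices is at most C(m, n) = m! / (n!(m-n)!).
m = 22, n = 4
Numerator: 22 * 21 * 20 * 19
Denominator: 4! = 24
C(22, 4) = 7315


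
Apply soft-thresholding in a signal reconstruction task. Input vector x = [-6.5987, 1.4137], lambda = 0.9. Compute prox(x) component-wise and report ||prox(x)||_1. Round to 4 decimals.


Soft-thresholding with lambda = 0.9:
prox(-6.5987) = sign(-6.5987)*max(|-6.5987| - 0.9, 0) = -5.6987
prox(1.4137) = sign(1.4137)*max(|1.4137| - 0.9, 0) = 0.5137
prox(x) = [-5.6987, 0.5137]
||prox(x)||_1 = 5.6987 + 0.5137 = 6.2124


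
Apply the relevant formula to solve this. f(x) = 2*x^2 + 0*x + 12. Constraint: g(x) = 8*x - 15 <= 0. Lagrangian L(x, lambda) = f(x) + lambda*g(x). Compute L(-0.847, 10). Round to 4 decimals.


Step 1: Evaluate f(x).
f(-0.847) = 2*(-0.847)^2 + 0*(-0.847) + 12 = 13.4348
Step 2: Evaluate g(x).
g(-0.847) = 8*-0.847 - 15 = -21.776
Step 3: Compute Lagrangian.
L = 13.4348 + 10*-21.776 = -204.3252


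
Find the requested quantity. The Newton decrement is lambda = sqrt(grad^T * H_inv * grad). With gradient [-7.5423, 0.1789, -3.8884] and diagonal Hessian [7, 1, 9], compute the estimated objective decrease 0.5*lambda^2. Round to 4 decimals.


Step 1: H is diagonal, so H^(-1) * g = [-1.0775, 0.1789, -0.432].
Step 2: g^T H^(-1) g = sum_i g_i^2 / H_ii
  = (-7.5423)^2/7 + (0.1789)^2/1 + (-3.8884)^2/9
  = 8.1266 + 0.032 + 1.68 = 9.8386
Step 3: Objective decrease = 0.5 * g^T H^(-1) g = 4.9193


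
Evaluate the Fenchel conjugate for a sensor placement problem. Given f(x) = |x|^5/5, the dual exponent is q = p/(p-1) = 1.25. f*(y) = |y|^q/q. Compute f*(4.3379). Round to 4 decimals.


The conjugate exponent q satisfies 1/p + 1/q = 1.
p = 5, so q = 5/(5 - 1) = 1.25
|y|^q = 4.3379^1.25 = 6.2604
f*(4.3379) = 6.2604 / 1.25 = 5.0083


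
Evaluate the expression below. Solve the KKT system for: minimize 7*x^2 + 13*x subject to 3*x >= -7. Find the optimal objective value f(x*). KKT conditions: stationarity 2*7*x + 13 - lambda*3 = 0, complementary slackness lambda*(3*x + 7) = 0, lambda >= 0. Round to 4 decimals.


Step 1: Try lambda = 0 (constraint inactive).
Stationarity: 2*7*x + 13 = 0
x* = -13/(2*7) = -13/14 = -0.9286 (rounded; the exact value -13/14 is used below)
Check constraint: 3*-0.9286 = -2.7858 >= -7 -- satisfied.
Step 2: Compute optimal value.
f(x*) = 7*(-13/14)^2 + 13*(-13/14) = -6.0357


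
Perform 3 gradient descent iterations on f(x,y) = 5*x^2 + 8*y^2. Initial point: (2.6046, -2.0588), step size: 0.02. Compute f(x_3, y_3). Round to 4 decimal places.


Gradient descent on f(x,y) = 5*x^2 + 8*y^2.
Starting point: (2.6046, -2.0588), alpha = 0.02
Step 1: grad_x = 2*5*2.6046 = 26.046, grad_y = 2*8*-2.0588 = -32.9408
  x_1 = 2.6046 - 0.02*26.046 = 2.0837
  y_1 = -2.0588 - 0.02*-32.9408 = -1.4
Step 2: grad_x = 2*5*2.0837 = 20.8368, grad_y = 2*8*-1.4 = -22.3997
  x_2 = 2.0837 - 0.02*20.8368 = 1.6669
  y_2 = -1.4 - 0.02*-22.3997 = -0.952
Step 3: grad_x = 2*5*1.6669 = 16.6694, grad_y = 2*8*-0.952 = -15.2318
  x_3 = 1.6669 - 0.02*16.6694 = 1.3336
  y_3 = -0.952 - 0.02*-15.2318 = -0.6474
f(1.3336, -0.6474) = 5*1.3336^2 + 8*(-0.6474)^2 = 12.2444


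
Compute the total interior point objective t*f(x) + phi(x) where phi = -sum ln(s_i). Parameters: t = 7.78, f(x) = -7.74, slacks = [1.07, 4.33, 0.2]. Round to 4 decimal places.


Step 1: Compute log-barrier.
ln values: [0.0677, 1.4656, -1.6094]
phi = -(0.0677 + 1.4656 - 1.6094) = 0.0762
Step 2: Compute augmented objective.
t*f(x) = 7.78*-7.74 = -60.2172
Total = -60.2172 + 0.0762 = -60.141


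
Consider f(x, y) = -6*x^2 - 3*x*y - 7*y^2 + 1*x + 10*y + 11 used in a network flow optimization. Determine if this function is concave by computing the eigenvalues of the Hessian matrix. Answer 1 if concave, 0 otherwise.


The Hessian of f(x,y) = -6*x^2 - 3*x*y - 7*y^2 + 1*x + 10*y + 11 is:
H = [[-12, -3], [-3, -14]]
Trace = -12 - 14 = -26
Determinant = -12*-14 - (-3)^2 = 159
Discriminant = (-26)^2 - 4*159 = 40.0
Eigenvalues: lambda_1 = -16.1623, lambda_2 = -9.8377
The function is concave.

1


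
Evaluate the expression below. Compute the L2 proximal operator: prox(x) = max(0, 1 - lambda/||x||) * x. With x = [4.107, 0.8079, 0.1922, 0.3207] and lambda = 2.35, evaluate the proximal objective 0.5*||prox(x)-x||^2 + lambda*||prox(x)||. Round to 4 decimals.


Step 1: Compute ||x||.
||x|| = 4.2024
Step 2: Compute scaling factor.
scale = max(0, 1 - 2.35/4.2024) = 0.4408
Step 3: prox(x) = [1.8103, 0.3561, 0.0847, 0.1414]
||prox(x)|| = 1.8524
Step 4: Proximal objective.
0.5*||prox-x||^2 = 2.7613
lambda*||prox|| = 4.3531
Total = 7.1143


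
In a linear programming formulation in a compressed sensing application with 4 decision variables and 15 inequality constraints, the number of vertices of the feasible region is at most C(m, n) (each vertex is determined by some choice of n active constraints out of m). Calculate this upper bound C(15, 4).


Each vertex corresponds to some choice of n active constraints out of m, so the number of vertices is at most C(m, n) = m! / (n!(m-n)!).
m = 15, n = 4
Numerator: 15 * 14 * 13 * 12
Denominator: 4! = 24
C(15, 4) = 1365


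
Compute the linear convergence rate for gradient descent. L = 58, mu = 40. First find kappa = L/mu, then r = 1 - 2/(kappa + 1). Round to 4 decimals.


Step 1: Compute the condition number.
kappa = L/mu = 58/40 = 1.45
Step 2: Compute the convergence rate.
r = 1 - 2/(kappa + 1) = 1 - 2*mu/(L + mu) = (L - mu)/(L + mu) = 18/98 = 0.1837


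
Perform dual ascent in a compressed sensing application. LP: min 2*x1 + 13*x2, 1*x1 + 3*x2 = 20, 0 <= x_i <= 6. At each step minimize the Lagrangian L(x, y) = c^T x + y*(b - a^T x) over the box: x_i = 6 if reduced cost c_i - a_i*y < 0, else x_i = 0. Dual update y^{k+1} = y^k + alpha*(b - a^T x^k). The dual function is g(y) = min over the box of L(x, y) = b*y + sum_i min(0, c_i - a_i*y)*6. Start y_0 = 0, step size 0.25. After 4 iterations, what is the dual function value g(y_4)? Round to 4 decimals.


Dual ascent for LP: min 2*x1 + 13*x2, 1*x1 + 3*x2 = 20, 0 <= x_i <= 6
Step 1: y^k = 0.0, reduced costs: (2.0, 13.0)
  x^k = (0.0, 0.0), subgradient = b - a^T x = 20.0
  y^{k+1} = 0.0 + 0.25*20.0 = 5.0
Step 2: y^k = 5.0, reduced costs: (-3.0, -2.0)
  x^k = (6.0, 6.0), subgradient = b - a^T x = -4.0
  y^{k+1} = 5.0 + 0.25*-4.0 = 4.0
Step 3: y^k = 4.0, reduced costs: (-2.0, 1.0)
  x^k = (6.0, 0.0), subgradient = b - a^T x = 14.0
  y^{k+1} = 4.0 + 0.25*14.0 = 7.5
Step 4: y^k = 7.5, reduced costs: (-5.5, -9.5)
  x^k = (6.0, 6.0), subgradient = b - a^T x = -4.0
  y^{k+1} = 7.5 + 0.25*-4.0 = 6.5
Dual objective at y_4 = 6.5: reduced costs (-4.5, -6.5), box minimizer x = (6.0, 6.0)
g(y_4) = b*y + (c1 - a1*y)*x1 + (c2 - a2*y)*x2 = 20*6.5 + (-4.5)*6.0 + (-6.5)*6.0 = 130.0 - 27.0 - 39.0 = 64.0


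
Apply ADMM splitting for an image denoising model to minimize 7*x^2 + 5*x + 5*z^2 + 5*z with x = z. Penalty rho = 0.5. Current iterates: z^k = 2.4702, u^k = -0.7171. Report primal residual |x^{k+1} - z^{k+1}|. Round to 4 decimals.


ADMM iteration with rho = 0.5, z^k = 2.4702, u^k = -0.7171
Step 1: x-update.
Minimize 7*x^2 + 5*x + (0.5/2)*(x - 2.4702 - 0.7171)^2
FOC: (2*7 + 0.5)*x = -5 + 0.5*(2.4702 + 0.7171)
x^{k+1} = -0.2349
Step 2: z-update.
Minimize 5*z^2 + 5*z + (0.5/2)*(-0.2349 - z - 0.7171)^2
FOC: (2*5 + 0.5)*z = -5 + 0.5*(-0.2349 - 0.7171)
z^{k+1} = -0.5215
Step 3: u-update.
u^{k+1} = -0.7171 - 0.2349 + 0.5215 = -0.4305
Step 4: Primal residual = |-0.2349 + 0.5215| = 0.2866


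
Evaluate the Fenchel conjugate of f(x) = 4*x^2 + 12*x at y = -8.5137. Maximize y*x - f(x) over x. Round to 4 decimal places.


f*(y) = sup_x {y*x - a*x^2 - b*x} = sup_x {(y-b)*x - a*x^2}
FOC: (y - b) - 2a*x = 0 => x* = (y - b)/(2a)
x* = (-8.5137 - 12)/(2*4) = -2.5642
f*(-8.5137) = (y-b)^2/(4a) = (-8.5137 - 12)^2/(4*4)
= 420.8119/16 = 26.3007


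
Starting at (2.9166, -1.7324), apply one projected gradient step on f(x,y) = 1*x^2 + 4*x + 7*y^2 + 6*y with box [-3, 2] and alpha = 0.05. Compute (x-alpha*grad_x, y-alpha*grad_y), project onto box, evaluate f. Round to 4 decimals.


Step 1: Compute gradient at (2.9166, -1.7324).
grad_x = 2*1*2.9166 + 4 = 9.8332
grad_y = 2*7*-1.7324 + 6 = -18.2536
Step 2: Gradient step.
x_raw = 2.9166 - 0.05*9.8332 = 2.4249
y_raw = -1.7324 - 0.05*-18.2536 = -0.8197
Step 3: Project onto [-3, 2].
x_proj = clip(2.4249) = 2.0
y_proj = clip(-0.8197) = -0.8197
Step 4: Evaluate f.
f(2.0, -0.8197) = 11.7853


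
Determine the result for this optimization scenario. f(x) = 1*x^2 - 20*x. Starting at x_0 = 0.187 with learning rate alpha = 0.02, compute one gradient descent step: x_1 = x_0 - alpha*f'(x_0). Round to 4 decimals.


We compute the gradient at x_0 and apply the update.
f'(x) = 2*x - 20
f'(0.187) = 2*0.187 - 20 = -19.626
x_1 = 0.187 - 0.02*-19.626 = 0.5795


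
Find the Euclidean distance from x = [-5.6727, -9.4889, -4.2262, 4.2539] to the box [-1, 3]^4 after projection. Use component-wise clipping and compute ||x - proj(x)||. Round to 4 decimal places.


Project each component onto [-1, 3].
clip(-5.6727) = -1.0, clip(-9.4889) = -1.0, clip(-4.2262) = -1.0, clip(4.2539) = 3.0
Projection = [-1.0, -1.0, -1.0, 3.0]
Squared diffs: [21.8341, 72.0614, 10.4084, 1.5723]
Distance = sqrt(105.8762) = 10.2896


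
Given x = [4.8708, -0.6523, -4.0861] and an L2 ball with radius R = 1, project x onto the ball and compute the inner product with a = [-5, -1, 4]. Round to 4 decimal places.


Step 1: Compute ||x|| (intermediates to 6 decimals).
||x|| = sqrt(4.8708^2 + (-0.6523)^2 + (-4.0861)^2) = 6.391119
Step 2: Project.
Since ||x|| > R, scale = R/||x|| = 1/6.391119 = 0.156467, proj(x) = scale * x
proj(x) = [0.762119, -0.102063, -0.63934]
Step 3: Dot product.
a^T * proj(x) = -5*0.762119 - 1*(-0.102063) + 4*(-0.63934) = -6.2659


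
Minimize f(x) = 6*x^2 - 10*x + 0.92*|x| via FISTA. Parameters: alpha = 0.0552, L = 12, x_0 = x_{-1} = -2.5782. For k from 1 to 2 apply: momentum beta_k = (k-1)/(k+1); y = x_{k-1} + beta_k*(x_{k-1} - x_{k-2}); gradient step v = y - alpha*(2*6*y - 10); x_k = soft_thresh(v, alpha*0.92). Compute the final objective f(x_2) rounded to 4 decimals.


FISTA on f(x) = 6*x^2 - 10*x + 0.92*|x|
L = 12, alpha = 0.0552
Iteration 1: beta = 0.0, y = -2.5782 + 0.0*(-2.5782 + 2.5782) = -2.5782
  grad(y) = -40.9384, v = y - alpha*grad = -0.3184
  prox(v) = soft_thresh(-0.3184, 0.0508) = -0.2676
Iteration 2: beta = 0.3333, y = -0.2676 + 0.3333*(-0.2676 + 2.5782) = 0.5026
  grad(y) = -3.9691, v = y - alpha*grad = 0.7217
  prox(v) = soft_thresh(0.7217, 0.0508) = 0.6709
f(x_2) = 6*0.6709^2 - 10*0.6709 + 0.92*|0.6709| = -3.3911


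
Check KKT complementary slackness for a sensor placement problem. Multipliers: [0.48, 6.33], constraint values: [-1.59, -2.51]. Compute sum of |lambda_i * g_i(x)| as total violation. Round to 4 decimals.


KKT complementary slackness check:
lambda_1 * g_1 = 0.48 * -1.59 = -0.7632
lambda_2 * g_2 = 6.33 * -2.51 = -15.8883
Total violation = 0.7632 + 15.8883 = 16.6515


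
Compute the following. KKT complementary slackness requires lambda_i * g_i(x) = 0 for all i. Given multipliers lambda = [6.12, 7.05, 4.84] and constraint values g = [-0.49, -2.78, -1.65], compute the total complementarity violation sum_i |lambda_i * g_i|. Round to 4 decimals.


KKT complementary slackness check:
lambda_1 * g_1 = 6.12 * -0.49 = -2.9988
lambda_2 * g_2 = 7.05 * -2.78 = -19.599
lambda_3 * g_3 = 4.84 * -1.65 = -7.986
Total violation = 2.9988 + 19.599 + 7.986 = 30.5838


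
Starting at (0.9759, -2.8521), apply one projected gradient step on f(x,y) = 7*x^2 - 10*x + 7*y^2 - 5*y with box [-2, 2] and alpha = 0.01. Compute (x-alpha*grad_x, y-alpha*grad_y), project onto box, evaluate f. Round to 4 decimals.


Step 1: Compute gradient at (0.9759, -2.8521).
grad_x = 2*7*0.9759 - 10 = 3.6626
grad_y = 2*7*-2.8521 - 5 = -44.9294
Step 2: Gradient step.
x_raw = 0.9759 - 0.01*3.6626 = 0.9393
y_raw = -2.8521 - 0.01*-44.9294 = -2.4028
Step 3: Project onto [-2, 2].
x_proj = clip(0.9393) = 0.9393
y_proj = clip(-2.4028) = -2.0
Step 4: Evaluate f.
f(0.9393, -2.0) = 34.7829


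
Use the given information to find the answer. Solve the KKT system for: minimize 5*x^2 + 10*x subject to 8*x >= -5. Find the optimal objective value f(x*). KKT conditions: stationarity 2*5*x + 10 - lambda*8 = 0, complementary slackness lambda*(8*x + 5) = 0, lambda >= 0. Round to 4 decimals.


Step 1: Try lambda = 0 (constraint inactive).
x_unc = -10/(2*5) = -1.0
Check: 8*-1.0 = -8.0 < -5 -- violated!
Step 2: Constraint must be active: 8*x = -5
x* = -5/8 = -0.625
lambda = (2*5*(-0.625) + 10)/8 = 0.4688
Step 3: Compute optimal value.
f(x*) = 5*(-0.625)^2 + 10*(-0.625) = -4.2969


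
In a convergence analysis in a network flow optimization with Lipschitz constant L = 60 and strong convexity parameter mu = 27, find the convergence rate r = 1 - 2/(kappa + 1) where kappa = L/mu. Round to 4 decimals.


Step 1: Compute the condition number.
kappa = L/mu = 60/27 = 2.2222
Step 2: Compute the convergence rate.
r = 1 - 2/(kappa + 1) = 1 - 2*mu/(L + mu) = (L - mu)/(L + mu) = 33/87 = 0.3793


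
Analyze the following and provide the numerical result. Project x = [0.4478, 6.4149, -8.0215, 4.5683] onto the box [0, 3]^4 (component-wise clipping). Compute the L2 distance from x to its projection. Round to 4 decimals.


Project each component onto [0, 3].
clip(0.4478) = 0.4478, clip(6.4149) = 3.0, clip(-8.0215) = 0.0, clip(4.5683) = 3.0
Projection = [0.4478, 3.0, 0.0, 3.0]
Squared diffs: [0.0, 11.6615, 64.3445, 2.4596]
Distance = sqrt(78.4656) = 8.8581


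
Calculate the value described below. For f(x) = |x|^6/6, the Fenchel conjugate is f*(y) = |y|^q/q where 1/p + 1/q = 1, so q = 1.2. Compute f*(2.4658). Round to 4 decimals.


The conjugate exponent q satisfies 1/p + 1/q = 1.
p = 6, so q = 6/(6 - 1) = 1.2
|y|^q = 2.4658^1.2 = 2.9536
f*(2.4658) = 2.9536 / 1.2 = 2.4613


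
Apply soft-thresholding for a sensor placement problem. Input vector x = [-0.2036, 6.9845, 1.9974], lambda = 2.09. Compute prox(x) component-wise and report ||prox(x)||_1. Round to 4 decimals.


Soft-thresholding with lambda = 2.09:
prox(-0.2036) = sign(-0.2036)*max(|-0.2036| - 2.09, 0) = 0.0
prox(6.9845) = sign(6.9845)*max(|6.9845| - 2.09, 0) = 4.8945
prox(1.9974) = sign(1.9974)*max(|1.9974| - 2.09, 0) = 0.0
prox(x) = [0.0, 4.8945, 0.0]
||prox(x)||_1 = 0.0 + 4.8945 + 0.0 = 4.8945


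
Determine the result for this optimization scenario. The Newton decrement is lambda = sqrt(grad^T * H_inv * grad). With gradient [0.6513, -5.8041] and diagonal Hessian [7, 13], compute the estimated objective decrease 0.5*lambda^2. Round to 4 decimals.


Step 1: H is diagonal, so H^(-1) * g = [0.093, -0.4465].
Step 2: g^T H^(-1) g = sum_i g_i^2 / H_ii
  = (0.6513)^2/7 + (-5.8041)^2/13
  = 0.0606 + 2.5914 = 2.652
Step 3: Objective decrease = 0.5 * g^T H^(-1) g = 1.326


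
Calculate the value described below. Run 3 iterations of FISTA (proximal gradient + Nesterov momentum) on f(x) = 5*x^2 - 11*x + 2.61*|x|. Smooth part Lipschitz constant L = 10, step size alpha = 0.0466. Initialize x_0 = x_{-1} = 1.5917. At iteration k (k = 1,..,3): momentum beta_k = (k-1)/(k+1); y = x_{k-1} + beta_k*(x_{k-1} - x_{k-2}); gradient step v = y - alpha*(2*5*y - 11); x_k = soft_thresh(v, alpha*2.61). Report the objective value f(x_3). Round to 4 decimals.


FISTA on f(x) = 5*x^2 - 11*x + 2.61*|x|
L = 10, alpha = 0.0466
Iteration 1: beta = 0.0, y = 1.5917 + 0.0*(1.5917 - 1.5917) = 1.5917
  grad(y) = 4.917, v = y - alpha*grad = 1.3626
  prox(v) = soft_thresh(1.3626, 0.1216) = 1.2409
Iteration 2: beta = 0.3333, y = 1.2409 + 0.3333*(1.2409 - 1.5917) = 1.124
  grad(y) = 0.2402, v = y - alpha*grad = 1.1128
  prox(v) = soft_thresh(1.1128, 0.1216) = 0.9912
Iteration 3: beta = 0.5, y = 0.9912 + 0.5*(0.9912 - 1.2409) = 0.8663
  grad(y) = -2.3367, v = y - alpha*grad = 0.9752
  prox(v) = soft_thresh(0.9752, 0.1216) = 0.8536
f(x_3) = 5*0.8536^2 - 11*0.8536 + 2.61*|0.8536| = -3.5185


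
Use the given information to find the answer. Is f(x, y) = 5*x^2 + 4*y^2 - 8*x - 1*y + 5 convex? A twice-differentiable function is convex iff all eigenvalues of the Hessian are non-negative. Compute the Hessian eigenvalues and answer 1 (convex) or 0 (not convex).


The Hessian of f(x,y) = 5*x^2 + 4*y^2 - 8*x - 1*y + 5 is:
H = [[10, 0], [0, 8]]
Trace = 10 + 8 = 18
Determinant = 10*8 - (0)^2 = 80
Discriminant = (18)^2 - 4*80 = 4.0
Eigenvalues: lambda_1 = 8.0, lambda_2 = 10.0
The function is convex.

1


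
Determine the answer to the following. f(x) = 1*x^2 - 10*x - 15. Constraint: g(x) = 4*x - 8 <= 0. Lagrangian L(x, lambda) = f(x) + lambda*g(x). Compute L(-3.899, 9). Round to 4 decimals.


Step 1: Evaluate f(x).
f(-3.899) = 1*(-3.899)^2 - 10*(-3.899) - 15 = 39.1922
Step 2: Evaluate g(x).
g(-3.899) = 4*-3.899 - 8 = -23.596
Step 3: Compute Lagrangian.
L = 39.1922 + 9*-23.596 = -173.1718


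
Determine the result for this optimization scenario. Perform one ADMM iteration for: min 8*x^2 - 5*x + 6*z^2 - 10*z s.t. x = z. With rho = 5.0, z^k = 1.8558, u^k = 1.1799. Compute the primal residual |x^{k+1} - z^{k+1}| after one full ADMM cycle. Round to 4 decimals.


ADMM iteration with rho = 5.0, z^k = 1.8558, u^k = 1.1799
Step 1: x-update.
Minimize 8*x^2 - 5*x + (5.0/2)*(x - 1.8558 + 1.1799)^2
FOC: (2*8 + 5.0)*x = 5 + 5.0*(1.8558 - 1.1799)
x^{k+1} = 0.399
Step 2: z-update.
Minimize 6*z^2 - 10*z + (5.0/2)*(0.399 - z + 1.1799)^2
FOC: (2*6 + 5.0)*z = 10 + 5.0*(0.399 + 1.1799)
z^{k+1} = 1.0526
Step 3: u-update.
u^{k+1} = 1.1799 + 0.399 - 1.0526 = 0.5263
Step 4: Primal residual = |0.399 - 1.0526| = 0.6536


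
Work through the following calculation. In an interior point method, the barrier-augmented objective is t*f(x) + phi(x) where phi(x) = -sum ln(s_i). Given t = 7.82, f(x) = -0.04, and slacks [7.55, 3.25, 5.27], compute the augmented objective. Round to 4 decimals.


Step 1: Compute log-barrier.
ln values: [2.0215, 1.1787, 1.662]
phi = -(2.0215 + 1.1787 + 1.662) = -4.8622
Step 2: Compute augmented objective.
t*f(x) = 7.82*-0.04 = -0.3128
Total = -0.3128 - 4.8622 = -5.175


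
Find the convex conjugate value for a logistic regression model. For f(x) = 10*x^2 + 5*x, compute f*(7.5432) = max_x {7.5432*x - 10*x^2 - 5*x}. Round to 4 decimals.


f*(y) = sup_x {y*x - a*x^2 - b*x} = sup_x {(y-b)*x - a*x^2}
FOC: (y - b) - 2a*x = 0 => x* = (y - b)/(2a)
x* = (7.5432 - 5)/(2*10) = 0.1272
f*(7.5432) = (y-b)^2/(4a) = (7.5432 - 5)^2/(4*10)
= 6.4679/40 = 0.1617


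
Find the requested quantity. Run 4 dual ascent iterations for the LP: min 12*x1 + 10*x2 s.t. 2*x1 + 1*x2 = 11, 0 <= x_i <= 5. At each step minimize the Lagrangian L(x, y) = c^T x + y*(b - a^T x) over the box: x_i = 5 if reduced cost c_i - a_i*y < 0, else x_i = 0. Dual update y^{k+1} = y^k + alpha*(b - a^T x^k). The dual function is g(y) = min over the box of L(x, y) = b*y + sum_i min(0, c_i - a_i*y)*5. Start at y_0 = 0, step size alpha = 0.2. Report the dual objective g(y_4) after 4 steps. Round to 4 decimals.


Dual ascent for LP: min 12*x1 + 10*x2, 2*x1 + 1*x2 = 11, 0 <= x_i <= 5
Step 1: y^k = 0.0, reduced costs: (12.0, 10.0)
  x^k = (0.0, 0.0), subgradient = b - a^T x = 11.0
  y^{k+1} = 0.0 + 0.2*11.0 = 2.2
Step 2: y^k = 2.2, reduced costs: (7.6, 7.8)
  x^k = (0.0, 0.0), subgradient = b - a^T x = 11.0
  y^{k+1} = 2.2 + 0.2*11.0 = 4.4
Step 3: y^k = 4.4, reduced costs: (3.2, 5.6)
  x^k = (0.0, 0.0), subgradient = b - a^T x = 11.0
  y^{k+1} = 4.4 + 0.2*11.0 = 6.6
Step 4: y^k = 6.6, reduced costs: (-1.2, 3.4)
  x^k = (5.0, 0.0), subgradient = b - a^T x = 1.0
  y^{k+1} = 6.6 + 0.2*1.0 = 6.8
Dual objective at y_4 = 6.8: reduced costs (-1.6, 3.2), box minimizer x = (5.0, 0.0)
g(y_4) = b*y + (c1 - a1*y)*x1 + (c2 - a2*y)*x2 = 11*6.8 + (-1.6)*5.0 + 3.2*0.0 = 74.8 - 8.0 + 0.0 = 66.8


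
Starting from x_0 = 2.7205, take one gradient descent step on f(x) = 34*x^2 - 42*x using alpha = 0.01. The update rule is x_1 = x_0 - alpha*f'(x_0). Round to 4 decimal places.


We compute the gradient at x_0 and apply the update.
f'(x) = 68*x - 42
f'(2.7205) = 68*2.7205 - 42 = 142.994
x_1 = 2.7205 - 0.01*142.994 = 1.2906


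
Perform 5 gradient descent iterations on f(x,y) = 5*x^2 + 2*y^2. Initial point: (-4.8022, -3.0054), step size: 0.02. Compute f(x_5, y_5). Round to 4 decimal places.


Gradient descent on f(x,y) = 5*x^2 + 2*y^2.
Starting point: (-4.8022, -3.0054), alpha = 0.02
Step 1: grad_x = 2*5*-4.8022 = -48.022, grad_y = 2*2*-3.0054 = -12.0216
  x_1 = -4.8022 - 0.02*-48.022 = -3.8418
  y_1 = -3.0054 - 0.02*-12.0216 = -2.765
Step 2: grad_x = 2*5*-3.8418 = -38.4176, grad_y = 2*2*-2.765 = -11.0599
  x_2 = -3.8418 - 0.02*-38.4176 = -3.0734
  y_2 = -2.765 - 0.02*-11.0599 = -2.5438
Step 3: grad_x = 2*5*-3.0734 = -30.7341, grad_y = 2*2*-2.5438 = -10.1751
  x_3 = -3.0734 - 0.02*-30.7341 = -2.4587
  y_3 = -2.5438 - 0.02*-10.1751 = -2.3403
Step 4: grad_x = 2*5*-2.4587 = -24.5873, grad_y = 2*2*-2.3403 = -9.3611
  x_4 = -2.4587 - 0.02*-24.5873 = -1.967
  y_4 = -2.3403 - 0.02*-9.3611 = -2.153
Step 5: grad_x = 2*5*-1.967 = -19.6698, grad_y = 2*2*-2.153 = -8.6122
  x_5 = -1.967 - 0.02*-19.6698 = -1.5736
  y_5 = -2.153 - 0.02*-8.6122 = -1.9808
f(-1.5736, -1.9808) = 5*(-1.5736)^2 + 2*(-1.9808)^2 = 20.228


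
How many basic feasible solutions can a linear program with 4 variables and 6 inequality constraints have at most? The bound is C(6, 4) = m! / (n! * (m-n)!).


Each vertex corresponds to some choice of n active constraints out of m, so the number of vertices is at most C(m, n) = m! / (n!(m-n)!).
m = 6, n = 4
Numerator: 6 * 5 * 4 * 3
Denominator: 4! = 24
C(6, 4) = 15
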